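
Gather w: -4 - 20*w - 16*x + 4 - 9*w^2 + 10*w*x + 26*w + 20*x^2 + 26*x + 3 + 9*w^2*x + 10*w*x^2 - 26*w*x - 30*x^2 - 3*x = w^2*(9*x - 9) + w*(10*x^2 - 16*x + 6) - 10*x^2 + 7*x + 3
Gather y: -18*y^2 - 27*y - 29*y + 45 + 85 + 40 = -18*y^2 - 56*y + 170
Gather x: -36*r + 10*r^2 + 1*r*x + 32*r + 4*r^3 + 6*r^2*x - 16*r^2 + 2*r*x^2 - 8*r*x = 4*r^3 - 6*r^2 + 2*r*x^2 - 4*r + x*(6*r^2 - 7*r)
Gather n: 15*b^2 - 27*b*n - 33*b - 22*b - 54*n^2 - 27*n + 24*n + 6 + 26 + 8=15*b^2 - 55*b - 54*n^2 + n*(-27*b - 3) + 40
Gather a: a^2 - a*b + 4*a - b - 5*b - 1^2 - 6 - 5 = a^2 + a*(4 - b) - 6*b - 12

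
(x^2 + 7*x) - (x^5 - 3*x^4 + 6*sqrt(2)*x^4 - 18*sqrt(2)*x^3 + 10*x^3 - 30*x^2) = -x^5 - 6*sqrt(2)*x^4 + 3*x^4 - 10*x^3 + 18*sqrt(2)*x^3 + 31*x^2 + 7*x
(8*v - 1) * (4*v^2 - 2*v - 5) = 32*v^3 - 20*v^2 - 38*v + 5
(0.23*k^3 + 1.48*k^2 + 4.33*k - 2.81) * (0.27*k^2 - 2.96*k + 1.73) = 0.0621*k^5 - 0.2812*k^4 - 2.8138*k^3 - 11.0151*k^2 + 15.8085*k - 4.8613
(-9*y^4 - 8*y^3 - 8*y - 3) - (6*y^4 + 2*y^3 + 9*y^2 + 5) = -15*y^4 - 10*y^3 - 9*y^2 - 8*y - 8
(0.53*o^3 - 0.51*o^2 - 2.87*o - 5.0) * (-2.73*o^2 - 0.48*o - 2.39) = -1.4469*o^5 + 1.1379*o^4 + 6.8132*o^3 + 16.2465*o^2 + 9.2593*o + 11.95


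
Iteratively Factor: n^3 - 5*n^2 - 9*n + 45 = (n - 3)*(n^2 - 2*n - 15) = (n - 5)*(n - 3)*(n + 3)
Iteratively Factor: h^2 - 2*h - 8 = (h + 2)*(h - 4)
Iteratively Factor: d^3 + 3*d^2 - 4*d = (d)*(d^2 + 3*d - 4) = d*(d - 1)*(d + 4)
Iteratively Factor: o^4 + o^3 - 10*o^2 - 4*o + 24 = (o + 3)*(o^3 - 2*o^2 - 4*o + 8) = (o - 2)*(o + 3)*(o^2 - 4) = (o - 2)^2*(o + 3)*(o + 2)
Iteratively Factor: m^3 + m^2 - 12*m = (m)*(m^2 + m - 12) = m*(m - 3)*(m + 4)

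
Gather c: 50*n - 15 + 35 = 50*n + 20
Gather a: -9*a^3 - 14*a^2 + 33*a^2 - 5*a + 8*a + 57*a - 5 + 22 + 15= -9*a^3 + 19*a^2 + 60*a + 32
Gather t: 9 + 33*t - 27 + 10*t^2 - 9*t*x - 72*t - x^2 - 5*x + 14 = 10*t^2 + t*(-9*x - 39) - x^2 - 5*x - 4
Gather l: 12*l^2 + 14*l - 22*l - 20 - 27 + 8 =12*l^2 - 8*l - 39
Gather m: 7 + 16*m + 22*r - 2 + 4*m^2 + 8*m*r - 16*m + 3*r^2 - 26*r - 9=4*m^2 + 8*m*r + 3*r^2 - 4*r - 4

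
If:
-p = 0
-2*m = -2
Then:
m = 1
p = 0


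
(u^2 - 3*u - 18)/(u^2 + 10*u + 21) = (u - 6)/(u + 7)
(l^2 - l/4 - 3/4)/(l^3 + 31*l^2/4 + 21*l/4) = (l - 1)/(l*(l + 7))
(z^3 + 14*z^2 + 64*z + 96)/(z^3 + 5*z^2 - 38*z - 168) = (z^2 + 10*z + 24)/(z^2 + z - 42)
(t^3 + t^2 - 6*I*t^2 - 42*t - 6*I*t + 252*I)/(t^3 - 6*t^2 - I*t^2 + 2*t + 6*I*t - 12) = (t^2 + t*(7 - 6*I) - 42*I)/(t^2 - I*t + 2)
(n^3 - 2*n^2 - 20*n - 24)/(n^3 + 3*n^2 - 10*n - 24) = (n^2 - 4*n - 12)/(n^2 + n - 12)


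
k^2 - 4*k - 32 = (k - 8)*(k + 4)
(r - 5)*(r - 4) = r^2 - 9*r + 20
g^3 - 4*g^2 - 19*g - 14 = (g - 7)*(g + 1)*(g + 2)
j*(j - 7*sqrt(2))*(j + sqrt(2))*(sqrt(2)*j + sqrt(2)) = sqrt(2)*j^4 - 12*j^3 + sqrt(2)*j^3 - 14*sqrt(2)*j^2 - 12*j^2 - 14*sqrt(2)*j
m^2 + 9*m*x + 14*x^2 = (m + 2*x)*(m + 7*x)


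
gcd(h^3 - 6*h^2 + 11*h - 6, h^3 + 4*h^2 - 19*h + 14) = h^2 - 3*h + 2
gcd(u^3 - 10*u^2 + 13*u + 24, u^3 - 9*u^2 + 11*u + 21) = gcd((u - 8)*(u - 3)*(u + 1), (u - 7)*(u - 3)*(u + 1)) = u^2 - 2*u - 3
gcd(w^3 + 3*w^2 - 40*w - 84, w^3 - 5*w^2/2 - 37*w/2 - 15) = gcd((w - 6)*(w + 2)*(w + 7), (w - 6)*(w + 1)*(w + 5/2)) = w - 6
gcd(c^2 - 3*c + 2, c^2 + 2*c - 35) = 1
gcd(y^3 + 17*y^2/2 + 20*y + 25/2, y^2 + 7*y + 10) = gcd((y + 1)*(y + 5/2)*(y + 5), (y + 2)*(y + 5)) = y + 5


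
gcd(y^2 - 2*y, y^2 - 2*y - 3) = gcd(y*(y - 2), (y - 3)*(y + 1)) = 1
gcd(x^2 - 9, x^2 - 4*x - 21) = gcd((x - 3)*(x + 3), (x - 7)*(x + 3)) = x + 3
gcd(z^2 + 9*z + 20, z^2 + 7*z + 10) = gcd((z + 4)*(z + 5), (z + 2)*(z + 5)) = z + 5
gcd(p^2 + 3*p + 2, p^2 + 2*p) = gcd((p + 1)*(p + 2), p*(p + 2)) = p + 2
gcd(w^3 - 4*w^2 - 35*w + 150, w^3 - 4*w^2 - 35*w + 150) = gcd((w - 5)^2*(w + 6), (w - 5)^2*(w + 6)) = w^3 - 4*w^2 - 35*w + 150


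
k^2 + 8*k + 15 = (k + 3)*(k + 5)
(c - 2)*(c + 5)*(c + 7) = c^3 + 10*c^2 + 11*c - 70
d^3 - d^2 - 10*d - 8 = (d - 4)*(d + 1)*(d + 2)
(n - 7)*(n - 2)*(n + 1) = n^3 - 8*n^2 + 5*n + 14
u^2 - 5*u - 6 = (u - 6)*(u + 1)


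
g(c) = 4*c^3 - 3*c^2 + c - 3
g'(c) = 12*c^2 - 6*c + 1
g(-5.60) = -805.14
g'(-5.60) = 410.92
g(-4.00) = -311.00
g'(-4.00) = 217.00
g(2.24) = 29.14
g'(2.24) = 47.77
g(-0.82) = -8.04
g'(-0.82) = 13.99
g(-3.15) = -160.94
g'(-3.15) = 138.97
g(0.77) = -2.18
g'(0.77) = 3.49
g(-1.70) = -33.02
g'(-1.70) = 45.88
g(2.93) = 74.79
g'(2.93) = 86.44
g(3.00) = 81.00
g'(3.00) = 91.00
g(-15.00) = -14193.00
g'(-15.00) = 2791.00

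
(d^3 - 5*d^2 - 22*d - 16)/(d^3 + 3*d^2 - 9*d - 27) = (d^3 - 5*d^2 - 22*d - 16)/(d^3 + 3*d^2 - 9*d - 27)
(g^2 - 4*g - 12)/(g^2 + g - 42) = (g + 2)/(g + 7)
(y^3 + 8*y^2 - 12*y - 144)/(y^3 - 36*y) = (y^2 + 2*y - 24)/(y*(y - 6))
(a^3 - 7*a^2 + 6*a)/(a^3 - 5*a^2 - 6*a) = (a - 1)/(a + 1)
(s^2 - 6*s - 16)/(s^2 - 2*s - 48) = (s + 2)/(s + 6)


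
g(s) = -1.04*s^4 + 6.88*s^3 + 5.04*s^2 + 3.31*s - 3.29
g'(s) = -4.16*s^3 + 20.64*s^2 + 10.08*s + 3.31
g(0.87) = 7.34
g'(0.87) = 24.96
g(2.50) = 103.36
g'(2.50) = 92.51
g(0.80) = 5.68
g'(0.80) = 22.45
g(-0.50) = -4.61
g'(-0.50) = 3.95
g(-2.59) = -144.39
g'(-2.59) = 187.93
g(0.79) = 5.46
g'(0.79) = 22.10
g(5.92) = 342.98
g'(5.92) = -76.75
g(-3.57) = -432.84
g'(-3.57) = 419.66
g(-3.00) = -237.86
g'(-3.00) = 271.15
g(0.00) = -3.29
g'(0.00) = 3.31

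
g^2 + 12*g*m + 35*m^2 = (g + 5*m)*(g + 7*m)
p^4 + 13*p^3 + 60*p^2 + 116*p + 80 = (p + 2)^2*(p + 4)*(p + 5)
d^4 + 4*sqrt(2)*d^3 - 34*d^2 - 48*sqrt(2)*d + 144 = (d - 3*sqrt(2))*(d - sqrt(2))*(d + 2*sqrt(2))*(d + 6*sqrt(2))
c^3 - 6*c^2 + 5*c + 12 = (c - 4)*(c - 3)*(c + 1)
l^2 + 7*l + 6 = (l + 1)*(l + 6)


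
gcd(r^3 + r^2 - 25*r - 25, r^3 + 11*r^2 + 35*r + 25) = r^2 + 6*r + 5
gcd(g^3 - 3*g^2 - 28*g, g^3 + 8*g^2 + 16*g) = g^2 + 4*g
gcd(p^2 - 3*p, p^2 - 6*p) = p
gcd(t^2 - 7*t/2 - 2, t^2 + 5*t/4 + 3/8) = t + 1/2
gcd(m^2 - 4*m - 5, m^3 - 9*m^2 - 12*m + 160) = m - 5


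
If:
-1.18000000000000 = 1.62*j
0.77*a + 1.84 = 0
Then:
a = -2.39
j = -0.73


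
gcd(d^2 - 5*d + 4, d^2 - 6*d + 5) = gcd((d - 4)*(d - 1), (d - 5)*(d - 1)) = d - 1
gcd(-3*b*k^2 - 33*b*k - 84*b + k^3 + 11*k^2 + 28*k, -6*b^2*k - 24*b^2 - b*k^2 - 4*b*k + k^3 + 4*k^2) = 3*b*k + 12*b - k^2 - 4*k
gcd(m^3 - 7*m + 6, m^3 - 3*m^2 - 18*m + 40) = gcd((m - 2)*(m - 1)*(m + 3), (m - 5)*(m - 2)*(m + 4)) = m - 2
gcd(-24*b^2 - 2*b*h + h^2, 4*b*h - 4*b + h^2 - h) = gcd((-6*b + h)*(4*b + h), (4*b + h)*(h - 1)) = 4*b + h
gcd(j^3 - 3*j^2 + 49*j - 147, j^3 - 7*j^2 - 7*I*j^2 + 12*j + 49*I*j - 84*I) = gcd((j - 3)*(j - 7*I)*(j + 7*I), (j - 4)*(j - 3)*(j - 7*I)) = j^2 + j*(-3 - 7*I) + 21*I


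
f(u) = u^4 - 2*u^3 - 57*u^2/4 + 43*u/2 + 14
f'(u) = 4*u^3 - 6*u^2 - 57*u/2 + 43/2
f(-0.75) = -8.98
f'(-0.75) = 37.81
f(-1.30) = -30.78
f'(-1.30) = 39.62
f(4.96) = 131.26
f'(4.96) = 220.63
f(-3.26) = -25.30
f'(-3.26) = -87.94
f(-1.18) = -25.99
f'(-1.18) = 40.20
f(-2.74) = -54.39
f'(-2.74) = -27.74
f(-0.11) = 11.47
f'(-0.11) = 24.56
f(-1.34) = -32.36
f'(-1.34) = 39.29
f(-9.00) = 6685.25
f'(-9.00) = -3124.00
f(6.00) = 494.00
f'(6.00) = 498.50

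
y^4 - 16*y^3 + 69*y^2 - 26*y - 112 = (y - 8)*(y - 7)*(y - 2)*(y + 1)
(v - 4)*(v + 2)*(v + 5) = v^3 + 3*v^2 - 18*v - 40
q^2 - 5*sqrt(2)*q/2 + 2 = (q - 2*sqrt(2))*(q - sqrt(2)/2)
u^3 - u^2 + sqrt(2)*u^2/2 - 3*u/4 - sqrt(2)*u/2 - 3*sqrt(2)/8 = (u - 3/2)*(u + 1/2)*(u + sqrt(2)/2)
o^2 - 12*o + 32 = (o - 8)*(o - 4)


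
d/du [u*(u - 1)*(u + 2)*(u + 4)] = 4*u^3 + 15*u^2 + 4*u - 8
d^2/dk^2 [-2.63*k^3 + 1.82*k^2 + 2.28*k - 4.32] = 3.64 - 15.78*k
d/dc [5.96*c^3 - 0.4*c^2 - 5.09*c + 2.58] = 17.88*c^2 - 0.8*c - 5.09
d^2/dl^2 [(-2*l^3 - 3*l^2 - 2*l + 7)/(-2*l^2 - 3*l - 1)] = 8*(l^3 - 21*l^2 - 33*l - 13)/(8*l^6 + 36*l^5 + 66*l^4 + 63*l^3 + 33*l^2 + 9*l + 1)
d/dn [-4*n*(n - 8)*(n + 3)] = -12*n^2 + 40*n + 96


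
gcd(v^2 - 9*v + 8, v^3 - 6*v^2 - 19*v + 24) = v^2 - 9*v + 8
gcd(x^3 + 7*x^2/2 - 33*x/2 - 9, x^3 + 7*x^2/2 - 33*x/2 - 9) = x^3 + 7*x^2/2 - 33*x/2 - 9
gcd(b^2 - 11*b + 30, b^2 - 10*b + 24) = b - 6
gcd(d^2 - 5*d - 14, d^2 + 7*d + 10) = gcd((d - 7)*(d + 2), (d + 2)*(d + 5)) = d + 2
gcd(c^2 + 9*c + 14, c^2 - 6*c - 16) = c + 2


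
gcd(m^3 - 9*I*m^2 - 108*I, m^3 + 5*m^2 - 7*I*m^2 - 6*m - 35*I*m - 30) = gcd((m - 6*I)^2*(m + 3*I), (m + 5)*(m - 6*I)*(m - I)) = m - 6*I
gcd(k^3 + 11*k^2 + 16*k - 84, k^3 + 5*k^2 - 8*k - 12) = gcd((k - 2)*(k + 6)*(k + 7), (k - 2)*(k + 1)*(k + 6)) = k^2 + 4*k - 12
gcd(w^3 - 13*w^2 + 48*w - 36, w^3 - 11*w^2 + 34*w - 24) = w^2 - 7*w + 6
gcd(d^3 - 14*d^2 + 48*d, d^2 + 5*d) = d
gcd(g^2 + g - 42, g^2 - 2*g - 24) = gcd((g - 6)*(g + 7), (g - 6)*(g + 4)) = g - 6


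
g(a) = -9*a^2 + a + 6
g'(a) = 1 - 18*a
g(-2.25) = -41.81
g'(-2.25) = 41.50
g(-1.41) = -13.30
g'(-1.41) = 26.38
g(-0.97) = -3.44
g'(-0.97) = 18.46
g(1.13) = -4.36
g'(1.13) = -19.34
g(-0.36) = 4.47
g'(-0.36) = 7.48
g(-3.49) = -107.11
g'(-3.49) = 63.82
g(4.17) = -146.33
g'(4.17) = -74.06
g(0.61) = 3.26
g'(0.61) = -9.98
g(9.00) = -714.00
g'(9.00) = -161.00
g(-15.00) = -2034.00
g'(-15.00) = 271.00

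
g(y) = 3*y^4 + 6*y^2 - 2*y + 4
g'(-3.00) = -362.00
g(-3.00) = 307.00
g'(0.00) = -2.00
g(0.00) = 4.00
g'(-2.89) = -326.33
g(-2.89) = 269.17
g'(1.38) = 46.10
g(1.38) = 23.55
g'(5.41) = 1963.01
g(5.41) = 2738.65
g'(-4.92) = -1490.19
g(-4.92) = 1916.93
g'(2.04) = 124.36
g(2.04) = 76.85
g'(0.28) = 1.62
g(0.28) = 3.93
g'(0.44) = 4.30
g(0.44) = 4.39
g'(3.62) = 610.70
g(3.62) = 590.56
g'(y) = 12*y^3 + 12*y - 2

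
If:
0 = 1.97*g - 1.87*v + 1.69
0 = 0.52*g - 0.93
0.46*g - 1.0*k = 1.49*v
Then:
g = 1.79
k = -3.33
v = 2.79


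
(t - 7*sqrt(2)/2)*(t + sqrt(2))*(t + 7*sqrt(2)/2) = t^3 + sqrt(2)*t^2 - 49*t/2 - 49*sqrt(2)/2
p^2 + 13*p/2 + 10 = (p + 5/2)*(p + 4)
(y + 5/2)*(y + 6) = y^2 + 17*y/2 + 15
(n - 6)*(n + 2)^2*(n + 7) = n^4 + 5*n^3 - 34*n^2 - 164*n - 168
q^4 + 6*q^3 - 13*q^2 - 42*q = q*(q - 3)*(q + 2)*(q + 7)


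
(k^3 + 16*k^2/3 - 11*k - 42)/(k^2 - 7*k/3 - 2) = (3*k^2 + 25*k + 42)/(3*k + 2)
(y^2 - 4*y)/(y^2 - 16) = y/(y + 4)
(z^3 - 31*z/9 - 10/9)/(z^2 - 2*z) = z + 2 + 5/(9*z)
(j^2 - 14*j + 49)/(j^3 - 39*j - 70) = (j - 7)/(j^2 + 7*j + 10)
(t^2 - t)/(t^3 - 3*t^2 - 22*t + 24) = t/(t^2 - 2*t - 24)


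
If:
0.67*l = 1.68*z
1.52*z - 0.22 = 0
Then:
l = 0.36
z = 0.14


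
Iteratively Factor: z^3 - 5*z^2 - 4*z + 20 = (z + 2)*(z^2 - 7*z + 10) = (z - 5)*(z + 2)*(z - 2)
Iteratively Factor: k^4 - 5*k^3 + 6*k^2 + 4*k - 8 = (k + 1)*(k^3 - 6*k^2 + 12*k - 8) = (k - 2)*(k + 1)*(k^2 - 4*k + 4) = (k - 2)^2*(k + 1)*(k - 2)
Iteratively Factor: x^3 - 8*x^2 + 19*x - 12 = (x - 1)*(x^2 - 7*x + 12) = (x - 3)*(x - 1)*(x - 4)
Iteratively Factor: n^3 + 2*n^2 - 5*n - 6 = (n + 3)*(n^2 - n - 2) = (n + 1)*(n + 3)*(n - 2)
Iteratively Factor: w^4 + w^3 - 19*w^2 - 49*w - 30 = (w - 5)*(w^3 + 6*w^2 + 11*w + 6) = (w - 5)*(w + 2)*(w^2 + 4*w + 3) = (w - 5)*(w + 1)*(w + 2)*(w + 3)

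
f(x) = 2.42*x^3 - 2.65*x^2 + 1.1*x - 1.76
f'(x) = 7.26*x^2 - 5.3*x + 1.1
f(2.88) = 37.24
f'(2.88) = 46.05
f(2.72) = 30.33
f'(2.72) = 40.40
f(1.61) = 3.24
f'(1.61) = 11.39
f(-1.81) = -26.78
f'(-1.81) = 34.48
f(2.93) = 39.59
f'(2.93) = 47.90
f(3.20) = 53.92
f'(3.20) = 58.48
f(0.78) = -1.37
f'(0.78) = 1.38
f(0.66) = -1.49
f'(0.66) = 0.76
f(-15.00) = -8782.01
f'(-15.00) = 1714.10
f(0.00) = -1.76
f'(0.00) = 1.10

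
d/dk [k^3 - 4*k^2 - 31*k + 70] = 3*k^2 - 8*k - 31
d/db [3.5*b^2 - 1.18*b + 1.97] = 7.0*b - 1.18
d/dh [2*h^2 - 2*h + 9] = 4*h - 2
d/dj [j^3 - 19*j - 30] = 3*j^2 - 19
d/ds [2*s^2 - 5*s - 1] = 4*s - 5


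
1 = 1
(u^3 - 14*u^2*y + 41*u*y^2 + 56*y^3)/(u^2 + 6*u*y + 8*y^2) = (u^3 - 14*u^2*y + 41*u*y^2 + 56*y^3)/(u^2 + 6*u*y + 8*y^2)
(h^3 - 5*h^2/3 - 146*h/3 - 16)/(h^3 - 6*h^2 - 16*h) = (h^2 + 19*h/3 + 2)/(h*(h + 2))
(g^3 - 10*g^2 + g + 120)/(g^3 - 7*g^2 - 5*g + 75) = (g - 8)/(g - 5)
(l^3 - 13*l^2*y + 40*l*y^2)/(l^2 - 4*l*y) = (l^2 - 13*l*y + 40*y^2)/(l - 4*y)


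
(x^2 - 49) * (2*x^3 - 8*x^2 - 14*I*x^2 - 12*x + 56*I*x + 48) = 2*x^5 - 8*x^4 - 14*I*x^4 - 110*x^3 + 56*I*x^3 + 440*x^2 + 686*I*x^2 + 588*x - 2744*I*x - 2352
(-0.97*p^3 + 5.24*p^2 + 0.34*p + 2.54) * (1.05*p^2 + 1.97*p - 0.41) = -1.0185*p^5 + 3.5911*p^4 + 11.0775*p^3 + 1.1884*p^2 + 4.8644*p - 1.0414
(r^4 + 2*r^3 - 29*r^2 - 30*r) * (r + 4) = r^5 + 6*r^4 - 21*r^3 - 146*r^2 - 120*r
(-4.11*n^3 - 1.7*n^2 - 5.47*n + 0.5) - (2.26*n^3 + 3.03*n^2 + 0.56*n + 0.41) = -6.37*n^3 - 4.73*n^2 - 6.03*n + 0.09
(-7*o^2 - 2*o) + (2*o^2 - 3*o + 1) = -5*o^2 - 5*o + 1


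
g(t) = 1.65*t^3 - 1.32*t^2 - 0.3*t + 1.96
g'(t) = 4.95*t^2 - 2.64*t - 0.3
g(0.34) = 1.77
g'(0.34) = -0.63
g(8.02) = 765.80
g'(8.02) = 296.91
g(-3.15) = -61.76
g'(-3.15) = 57.13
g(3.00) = 33.73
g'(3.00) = 36.33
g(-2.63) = -36.40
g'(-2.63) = 40.88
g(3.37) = 49.11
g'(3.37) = 47.02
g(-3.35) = -73.88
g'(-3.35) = 64.10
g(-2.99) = -53.05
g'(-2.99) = 51.85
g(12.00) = 2659.48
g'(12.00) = 680.82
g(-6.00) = -400.16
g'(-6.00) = 193.74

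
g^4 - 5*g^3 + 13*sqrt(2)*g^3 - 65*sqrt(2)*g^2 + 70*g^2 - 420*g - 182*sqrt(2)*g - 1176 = (g - 7)*(g + 2)*(g + 6*sqrt(2))*(g + 7*sqrt(2))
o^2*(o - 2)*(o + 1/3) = o^4 - 5*o^3/3 - 2*o^2/3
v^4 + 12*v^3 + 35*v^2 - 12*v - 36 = (v - 1)*(v + 1)*(v + 6)^2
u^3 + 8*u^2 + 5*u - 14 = (u - 1)*(u + 2)*(u + 7)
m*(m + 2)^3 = m^4 + 6*m^3 + 12*m^2 + 8*m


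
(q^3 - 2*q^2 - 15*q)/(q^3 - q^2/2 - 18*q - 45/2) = 2*q/(2*q + 3)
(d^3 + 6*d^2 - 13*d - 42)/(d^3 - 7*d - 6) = (d + 7)/(d + 1)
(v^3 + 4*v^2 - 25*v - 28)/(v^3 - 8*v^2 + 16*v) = (v^2 + 8*v + 7)/(v*(v - 4))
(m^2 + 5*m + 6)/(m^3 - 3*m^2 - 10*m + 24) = (m + 2)/(m^2 - 6*m + 8)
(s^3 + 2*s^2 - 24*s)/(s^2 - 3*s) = (s^2 + 2*s - 24)/(s - 3)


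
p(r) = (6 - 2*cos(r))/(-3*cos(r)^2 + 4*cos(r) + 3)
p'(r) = (6 - 2*cos(r))*(-6*sin(r)*cos(r) + 4*sin(r))/(-3*cos(r)^2 + 4*cos(r) + 3)^2 + 2*sin(r)/(-3*cos(r)^2 + 4*cos(r) + 3) = 6*(cos(r)^2 - 6*cos(r) + 5)*sin(r)/(3*sin(r)^2 + 4*cos(r))^2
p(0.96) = 1.13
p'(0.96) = 0.50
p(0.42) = 1.01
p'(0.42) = 0.05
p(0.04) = 1.00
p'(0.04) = 0.00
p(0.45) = 1.01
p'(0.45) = 0.06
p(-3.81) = -3.81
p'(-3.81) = 9.72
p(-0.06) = 1.00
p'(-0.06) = -0.00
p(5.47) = 1.07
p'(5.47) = -0.31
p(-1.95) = 6.08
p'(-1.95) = -33.40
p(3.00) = -2.05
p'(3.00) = 0.66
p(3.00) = -2.05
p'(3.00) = 0.66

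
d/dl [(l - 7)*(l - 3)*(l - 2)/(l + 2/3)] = 6*(3*l^3 - 15*l^2 - 24*l + 104)/(9*l^2 + 12*l + 4)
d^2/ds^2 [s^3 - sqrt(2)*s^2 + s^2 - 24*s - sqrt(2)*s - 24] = 6*s - 2*sqrt(2) + 2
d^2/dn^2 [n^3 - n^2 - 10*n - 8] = 6*n - 2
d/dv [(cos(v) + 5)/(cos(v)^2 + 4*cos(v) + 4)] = (cos(v) + 8)*sin(v)/(cos(v) + 2)^3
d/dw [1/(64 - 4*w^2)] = w/(2*(w^2 - 16)^2)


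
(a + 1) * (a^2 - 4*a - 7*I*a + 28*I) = a^3 - 3*a^2 - 7*I*a^2 - 4*a + 21*I*a + 28*I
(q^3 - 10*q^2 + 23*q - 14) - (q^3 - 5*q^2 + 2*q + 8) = -5*q^2 + 21*q - 22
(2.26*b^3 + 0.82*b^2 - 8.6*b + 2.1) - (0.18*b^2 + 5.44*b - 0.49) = 2.26*b^3 + 0.64*b^2 - 14.04*b + 2.59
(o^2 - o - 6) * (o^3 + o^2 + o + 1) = o^5 - 6*o^3 - 6*o^2 - 7*o - 6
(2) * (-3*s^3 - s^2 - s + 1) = -6*s^3 - 2*s^2 - 2*s + 2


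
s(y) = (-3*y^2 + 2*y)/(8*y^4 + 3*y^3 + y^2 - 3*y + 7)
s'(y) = (2 - 6*y)/(8*y^4 + 3*y^3 + y^2 - 3*y + 7) + (-3*y^2 + 2*y)*(-32*y^3 - 9*y^2 - 2*y + 3)/(8*y^4 + 3*y^3 + y^2 - 3*y + 7)^2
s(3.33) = -0.02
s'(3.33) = 0.01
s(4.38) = -0.02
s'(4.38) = 0.01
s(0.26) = 0.05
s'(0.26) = 0.08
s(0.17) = 0.04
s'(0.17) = 0.16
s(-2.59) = -0.08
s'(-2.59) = -0.06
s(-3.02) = -0.05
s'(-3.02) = -0.04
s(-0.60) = -0.24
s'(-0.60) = 0.39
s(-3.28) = -0.05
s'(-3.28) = -0.03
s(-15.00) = 0.00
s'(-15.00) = 0.00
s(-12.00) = 0.00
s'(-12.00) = 0.00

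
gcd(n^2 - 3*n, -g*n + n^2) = n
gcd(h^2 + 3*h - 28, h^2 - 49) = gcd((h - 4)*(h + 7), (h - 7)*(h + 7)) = h + 7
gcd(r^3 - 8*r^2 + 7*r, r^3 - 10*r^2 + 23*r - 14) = r^2 - 8*r + 7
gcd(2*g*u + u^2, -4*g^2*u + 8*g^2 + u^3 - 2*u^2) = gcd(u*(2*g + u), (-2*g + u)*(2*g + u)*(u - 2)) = 2*g + u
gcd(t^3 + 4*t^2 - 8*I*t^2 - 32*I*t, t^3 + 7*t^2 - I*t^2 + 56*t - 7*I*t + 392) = t - 8*I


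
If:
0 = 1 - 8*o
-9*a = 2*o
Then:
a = -1/36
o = 1/8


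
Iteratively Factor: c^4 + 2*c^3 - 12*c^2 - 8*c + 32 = (c - 2)*(c^3 + 4*c^2 - 4*c - 16) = (c - 2)^2*(c^2 + 6*c + 8) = (c - 2)^2*(c + 4)*(c + 2)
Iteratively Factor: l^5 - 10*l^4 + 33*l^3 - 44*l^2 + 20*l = (l - 2)*(l^4 - 8*l^3 + 17*l^2 - 10*l) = (l - 2)*(l - 1)*(l^3 - 7*l^2 + 10*l) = l*(l - 2)*(l - 1)*(l^2 - 7*l + 10) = l*(l - 2)^2*(l - 1)*(l - 5)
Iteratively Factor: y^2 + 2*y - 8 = (y + 4)*(y - 2)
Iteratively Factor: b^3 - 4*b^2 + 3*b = (b - 3)*(b^2 - b) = (b - 3)*(b - 1)*(b)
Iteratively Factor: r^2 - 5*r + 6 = (r - 3)*(r - 2)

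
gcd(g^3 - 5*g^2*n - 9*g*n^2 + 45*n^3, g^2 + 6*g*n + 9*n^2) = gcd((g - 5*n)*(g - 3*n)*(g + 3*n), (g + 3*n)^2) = g + 3*n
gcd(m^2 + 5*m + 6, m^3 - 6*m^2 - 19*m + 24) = m + 3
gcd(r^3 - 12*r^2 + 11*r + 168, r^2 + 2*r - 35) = 1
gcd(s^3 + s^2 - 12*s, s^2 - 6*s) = s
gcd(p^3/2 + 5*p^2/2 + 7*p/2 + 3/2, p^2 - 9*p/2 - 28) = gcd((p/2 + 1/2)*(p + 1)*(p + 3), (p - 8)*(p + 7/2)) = 1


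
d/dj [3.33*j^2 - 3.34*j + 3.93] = 6.66*j - 3.34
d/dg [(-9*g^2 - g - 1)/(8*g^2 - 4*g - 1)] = (44*g^2 + 34*g - 3)/(64*g^4 - 64*g^3 + 8*g + 1)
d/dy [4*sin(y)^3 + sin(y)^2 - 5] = 2*(6*sin(y) + 1)*sin(y)*cos(y)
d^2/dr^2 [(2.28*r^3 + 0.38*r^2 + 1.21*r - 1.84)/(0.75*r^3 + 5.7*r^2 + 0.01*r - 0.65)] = (-19.0665*r^6 + 3.98115000000007*r^5 + 31.9374*r^4 - 27.802914*r^3 - 343.33542*r^2 + 26.66682*r - 13.297938)/(0.421875*r^9 + 9.61875*r^8 + 73.119375*r^7 + 184.352625*r^6 - 15.697575*r^5 - 63.38304*r^4 + 0.728326*r^3 + 7.224555*r^2 + 0.012675*r - 0.274625)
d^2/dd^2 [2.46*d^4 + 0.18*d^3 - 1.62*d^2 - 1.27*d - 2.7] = 29.52*d^2 + 1.08*d - 3.24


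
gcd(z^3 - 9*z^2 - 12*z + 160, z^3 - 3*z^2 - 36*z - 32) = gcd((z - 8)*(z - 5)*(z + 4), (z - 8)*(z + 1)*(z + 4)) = z^2 - 4*z - 32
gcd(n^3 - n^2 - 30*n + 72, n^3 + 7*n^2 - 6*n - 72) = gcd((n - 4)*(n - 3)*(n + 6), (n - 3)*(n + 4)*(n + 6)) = n^2 + 3*n - 18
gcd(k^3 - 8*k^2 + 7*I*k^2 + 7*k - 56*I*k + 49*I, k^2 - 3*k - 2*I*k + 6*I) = 1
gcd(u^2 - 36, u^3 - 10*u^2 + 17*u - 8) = 1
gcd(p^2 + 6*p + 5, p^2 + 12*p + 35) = p + 5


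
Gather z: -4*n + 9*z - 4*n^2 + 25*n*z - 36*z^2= -4*n^2 - 4*n - 36*z^2 + z*(25*n + 9)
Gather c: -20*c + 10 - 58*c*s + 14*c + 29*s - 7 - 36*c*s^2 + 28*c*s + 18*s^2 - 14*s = c*(-36*s^2 - 30*s - 6) + 18*s^2 + 15*s + 3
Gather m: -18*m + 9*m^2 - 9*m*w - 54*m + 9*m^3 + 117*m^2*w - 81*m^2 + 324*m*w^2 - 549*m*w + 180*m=9*m^3 + m^2*(117*w - 72) + m*(324*w^2 - 558*w + 108)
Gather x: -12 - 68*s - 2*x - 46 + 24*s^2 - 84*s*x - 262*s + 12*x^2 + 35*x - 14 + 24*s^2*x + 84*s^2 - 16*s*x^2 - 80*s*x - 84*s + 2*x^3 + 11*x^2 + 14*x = 108*s^2 - 414*s + 2*x^3 + x^2*(23 - 16*s) + x*(24*s^2 - 164*s + 47) - 72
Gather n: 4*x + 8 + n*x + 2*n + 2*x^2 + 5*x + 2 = n*(x + 2) + 2*x^2 + 9*x + 10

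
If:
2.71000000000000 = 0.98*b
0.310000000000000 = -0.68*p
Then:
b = 2.77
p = -0.46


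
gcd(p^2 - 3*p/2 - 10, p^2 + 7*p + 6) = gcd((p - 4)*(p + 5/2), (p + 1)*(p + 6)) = 1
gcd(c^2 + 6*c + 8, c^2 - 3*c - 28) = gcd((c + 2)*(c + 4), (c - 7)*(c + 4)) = c + 4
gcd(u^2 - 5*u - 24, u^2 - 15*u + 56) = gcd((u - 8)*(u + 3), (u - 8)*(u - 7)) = u - 8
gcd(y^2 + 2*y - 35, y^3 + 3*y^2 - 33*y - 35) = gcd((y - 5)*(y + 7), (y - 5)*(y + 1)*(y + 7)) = y^2 + 2*y - 35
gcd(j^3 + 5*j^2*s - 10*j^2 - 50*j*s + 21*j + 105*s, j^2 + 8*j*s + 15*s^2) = j + 5*s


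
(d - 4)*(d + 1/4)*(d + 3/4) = d^3 - 3*d^2 - 61*d/16 - 3/4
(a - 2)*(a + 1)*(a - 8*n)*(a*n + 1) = a^4*n - 8*a^3*n^2 - a^3*n + a^3 + 8*a^2*n^2 - 10*a^2*n - a^2 + 16*a*n^2 + 8*a*n - 2*a + 16*n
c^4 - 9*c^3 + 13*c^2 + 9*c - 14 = (c - 7)*(c - 2)*(c - 1)*(c + 1)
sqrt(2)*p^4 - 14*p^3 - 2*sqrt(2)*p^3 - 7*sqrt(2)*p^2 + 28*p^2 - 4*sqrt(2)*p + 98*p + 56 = (p - 4)*(p + 1)*(p - 7*sqrt(2))*(sqrt(2)*p + sqrt(2))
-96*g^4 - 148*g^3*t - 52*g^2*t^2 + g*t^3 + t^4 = (-8*g + t)*(g + t)*(2*g + t)*(6*g + t)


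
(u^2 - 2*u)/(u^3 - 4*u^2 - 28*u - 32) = u*(2 - u)/(-u^3 + 4*u^2 + 28*u + 32)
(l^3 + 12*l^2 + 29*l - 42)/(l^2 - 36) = (l^2 + 6*l - 7)/(l - 6)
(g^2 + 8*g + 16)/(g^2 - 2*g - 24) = (g + 4)/(g - 6)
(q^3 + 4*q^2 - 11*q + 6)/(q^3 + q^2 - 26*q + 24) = (q - 1)/(q - 4)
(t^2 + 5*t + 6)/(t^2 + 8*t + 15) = (t + 2)/(t + 5)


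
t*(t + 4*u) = t^2 + 4*t*u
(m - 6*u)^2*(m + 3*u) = m^3 - 9*m^2*u + 108*u^3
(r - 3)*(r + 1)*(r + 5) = r^3 + 3*r^2 - 13*r - 15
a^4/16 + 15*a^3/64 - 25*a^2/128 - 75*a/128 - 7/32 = (a/4 + 1/4)*(a/4 + 1)*(a - 7/4)*(a + 1/2)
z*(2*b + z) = 2*b*z + z^2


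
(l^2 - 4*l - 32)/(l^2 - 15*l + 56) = (l + 4)/(l - 7)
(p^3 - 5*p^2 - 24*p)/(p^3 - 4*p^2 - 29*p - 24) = p/(p + 1)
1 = 1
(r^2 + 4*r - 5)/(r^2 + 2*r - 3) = (r + 5)/(r + 3)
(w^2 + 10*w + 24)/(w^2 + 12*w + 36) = (w + 4)/(w + 6)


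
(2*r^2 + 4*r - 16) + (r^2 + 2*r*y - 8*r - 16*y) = 3*r^2 + 2*r*y - 4*r - 16*y - 16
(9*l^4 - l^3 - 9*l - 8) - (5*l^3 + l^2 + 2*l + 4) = 9*l^4 - 6*l^3 - l^2 - 11*l - 12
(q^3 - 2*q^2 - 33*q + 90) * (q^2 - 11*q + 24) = q^5 - 13*q^4 + 13*q^3 + 405*q^2 - 1782*q + 2160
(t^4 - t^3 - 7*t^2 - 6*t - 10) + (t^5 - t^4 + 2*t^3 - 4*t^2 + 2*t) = t^5 + t^3 - 11*t^2 - 4*t - 10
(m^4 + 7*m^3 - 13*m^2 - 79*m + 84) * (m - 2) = m^5 + 5*m^4 - 27*m^3 - 53*m^2 + 242*m - 168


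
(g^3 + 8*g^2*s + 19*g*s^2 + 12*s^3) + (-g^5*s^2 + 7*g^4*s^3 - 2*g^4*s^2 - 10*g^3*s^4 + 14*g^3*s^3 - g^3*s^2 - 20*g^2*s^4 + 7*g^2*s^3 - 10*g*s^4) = -g^5*s^2 + 7*g^4*s^3 - 2*g^4*s^2 - 10*g^3*s^4 + 14*g^3*s^3 - g^3*s^2 + g^3 - 20*g^2*s^4 + 7*g^2*s^3 + 8*g^2*s - 10*g*s^4 + 19*g*s^2 + 12*s^3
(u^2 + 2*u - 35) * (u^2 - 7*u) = u^4 - 5*u^3 - 49*u^2 + 245*u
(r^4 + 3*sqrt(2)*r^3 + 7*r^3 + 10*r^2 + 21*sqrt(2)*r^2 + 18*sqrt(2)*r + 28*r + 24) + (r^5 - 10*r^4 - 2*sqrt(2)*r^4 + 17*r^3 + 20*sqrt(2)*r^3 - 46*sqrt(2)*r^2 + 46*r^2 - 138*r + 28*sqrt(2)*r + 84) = r^5 - 9*r^4 - 2*sqrt(2)*r^4 + 24*r^3 + 23*sqrt(2)*r^3 - 25*sqrt(2)*r^2 + 56*r^2 - 110*r + 46*sqrt(2)*r + 108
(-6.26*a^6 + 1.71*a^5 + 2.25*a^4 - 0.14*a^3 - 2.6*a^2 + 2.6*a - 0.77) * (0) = 0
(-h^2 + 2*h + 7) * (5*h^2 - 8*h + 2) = -5*h^4 + 18*h^3 + 17*h^2 - 52*h + 14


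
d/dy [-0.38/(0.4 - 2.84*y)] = -1.0792/(2.84*y - 0.4)^2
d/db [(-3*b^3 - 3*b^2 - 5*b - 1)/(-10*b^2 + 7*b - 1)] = 2*(15*b^4 - 21*b^3 - 31*b^2 - 7*b + 6)/(100*b^4 - 140*b^3 + 69*b^2 - 14*b + 1)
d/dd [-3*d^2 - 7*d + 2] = -6*d - 7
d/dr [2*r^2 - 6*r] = 4*r - 6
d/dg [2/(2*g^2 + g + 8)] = 2*(-4*g - 1)/(2*g^2 + g + 8)^2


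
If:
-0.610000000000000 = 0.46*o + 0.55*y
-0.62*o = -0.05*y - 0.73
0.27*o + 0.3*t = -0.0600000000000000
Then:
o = 1.02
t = -1.12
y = -1.96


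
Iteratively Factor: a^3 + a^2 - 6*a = (a + 3)*(a^2 - 2*a) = (a - 2)*(a + 3)*(a)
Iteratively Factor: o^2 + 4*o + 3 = (o + 1)*(o + 3)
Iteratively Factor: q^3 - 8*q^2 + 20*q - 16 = (q - 2)*(q^2 - 6*q + 8) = (q - 2)^2*(q - 4)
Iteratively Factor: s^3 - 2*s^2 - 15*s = (s)*(s^2 - 2*s - 15) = s*(s - 5)*(s + 3)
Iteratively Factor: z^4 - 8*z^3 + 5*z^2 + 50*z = (z - 5)*(z^3 - 3*z^2 - 10*z) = (z - 5)*(z + 2)*(z^2 - 5*z) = (z - 5)^2*(z + 2)*(z)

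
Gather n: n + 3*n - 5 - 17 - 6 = 4*n - 28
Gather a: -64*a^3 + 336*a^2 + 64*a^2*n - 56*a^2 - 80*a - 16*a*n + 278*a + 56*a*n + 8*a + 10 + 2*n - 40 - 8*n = -64*a^3 + a^2*(64*n + 280) + a*(40*n + 206) - 6*n - 30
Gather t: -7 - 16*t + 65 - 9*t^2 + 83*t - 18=-9*t^2 + 67*t + 40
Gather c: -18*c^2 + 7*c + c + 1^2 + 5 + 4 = -18*c^2 + 8*c + 10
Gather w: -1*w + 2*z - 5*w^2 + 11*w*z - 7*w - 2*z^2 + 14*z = -5*w^2 + w*(11*z - 8) - 2*z^2 + 16*z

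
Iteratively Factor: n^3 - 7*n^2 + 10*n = (n - 2)*(n^2 - 5*n) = (n - 5)*(n - 2)*(n)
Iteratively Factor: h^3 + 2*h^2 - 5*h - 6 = (h + 1)*(h^2 + h - 6) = (h - 2)*(h + 1)*(h + 3)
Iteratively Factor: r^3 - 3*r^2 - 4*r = (r + 1)*(r^2 - 4*r) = (r - 4)*(r + 1)*(r)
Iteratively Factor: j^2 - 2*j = (j - 2)*(j)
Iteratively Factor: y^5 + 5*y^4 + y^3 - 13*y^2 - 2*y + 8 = (y + 4)*(y^4 + y^3 - 3*y^2 - y + 2) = (y + 1)*(y + 4)*(y^3 - 3*y + 2) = (y - 1)*(y + 1)*(y + 4)*(y^2 + y - 2) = (y - 1)^2*(y + 1)*(y + 4)*(y + 2)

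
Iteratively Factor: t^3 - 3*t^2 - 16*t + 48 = (t - 4)*(t^2 + t - 12) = (t - 4)*(t - 3)*(t + 4)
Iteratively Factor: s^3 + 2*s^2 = (s)*(s^2 + 2*s) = s*(s + 2)*(s)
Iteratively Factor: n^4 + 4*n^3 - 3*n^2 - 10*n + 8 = (n + 2)*(n^3 + 2*n^2 - 7*n + 4) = (n - 1)*(n + 2)*(n^2 + 3*n - 4) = (n - 1)*(n + 2)*(n + 4)*(n - 1)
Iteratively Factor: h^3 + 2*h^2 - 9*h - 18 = (h + 3)*(h^2 - h - 6) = (h - 3)*(h + 3)*(h + 2)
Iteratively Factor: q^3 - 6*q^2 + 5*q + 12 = (q - 3)*(q^2 - 3*q - 4) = (q - 4)*(q - 3)*(q + 1)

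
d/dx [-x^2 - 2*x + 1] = -2*x - 2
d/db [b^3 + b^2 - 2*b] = 3*b^2 + 2*b - 2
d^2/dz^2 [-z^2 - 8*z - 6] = -2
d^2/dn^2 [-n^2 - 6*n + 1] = -2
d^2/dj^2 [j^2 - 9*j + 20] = 2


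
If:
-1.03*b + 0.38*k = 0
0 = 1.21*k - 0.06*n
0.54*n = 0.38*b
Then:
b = 0.00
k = 0.00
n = 0.00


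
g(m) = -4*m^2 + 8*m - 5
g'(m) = 8 - 8*m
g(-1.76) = -31.47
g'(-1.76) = 22.08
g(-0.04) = -5.33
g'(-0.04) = 8.32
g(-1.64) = -28.88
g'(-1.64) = 21.12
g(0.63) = -1.55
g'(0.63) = 2.96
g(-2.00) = -37.00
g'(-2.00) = 24.00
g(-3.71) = -89.74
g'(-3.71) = 37.68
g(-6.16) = -206.06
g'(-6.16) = 57.28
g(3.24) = -21.07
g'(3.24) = -17.92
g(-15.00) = -1025.00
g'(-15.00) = 128.00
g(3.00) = -17.00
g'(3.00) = -16.00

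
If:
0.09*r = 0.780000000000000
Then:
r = 8.67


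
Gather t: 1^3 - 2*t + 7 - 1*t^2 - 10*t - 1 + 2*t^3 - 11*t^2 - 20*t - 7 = 2*t^3 - 12*t^2 - 32*t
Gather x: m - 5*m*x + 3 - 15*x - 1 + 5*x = m + x*(-5*m - 10) + 2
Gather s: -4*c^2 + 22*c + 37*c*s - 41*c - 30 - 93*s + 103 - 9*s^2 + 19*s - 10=-4*c^2 - 19*c - 9*s^2 + s*(37*c - 74) + 63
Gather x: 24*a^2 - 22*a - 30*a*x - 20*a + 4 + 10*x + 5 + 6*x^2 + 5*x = 24*a^2 - 42*a + 6*x^2 + x*(15 - 30*a) + 9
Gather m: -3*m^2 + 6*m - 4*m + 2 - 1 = -3*m^2 + 2*m + 1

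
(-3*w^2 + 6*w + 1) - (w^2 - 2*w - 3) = -4*w^2 + 8*w + 4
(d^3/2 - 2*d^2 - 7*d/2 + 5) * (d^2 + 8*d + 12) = d^5/2 + 2*d^4 - 27*d^3/2 - 47*d^2 - 2*d + 60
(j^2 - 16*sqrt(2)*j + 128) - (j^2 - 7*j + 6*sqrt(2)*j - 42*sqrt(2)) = -22*sqrt(2)*j + 7*j + 42*sqrt(2) + 128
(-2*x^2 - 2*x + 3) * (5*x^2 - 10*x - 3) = -10*x^4 + 10*x^3 + 41*x^2 - 24*x - 9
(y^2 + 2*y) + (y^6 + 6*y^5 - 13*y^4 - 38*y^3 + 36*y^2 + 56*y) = y^6 + 6*y^5 - 13*y^4 - 38*y^3 + 37*y^2 + 58*y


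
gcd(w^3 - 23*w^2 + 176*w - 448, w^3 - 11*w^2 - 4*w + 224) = w^2 - 15*w + 56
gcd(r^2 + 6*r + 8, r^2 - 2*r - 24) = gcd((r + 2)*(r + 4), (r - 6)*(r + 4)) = r + 4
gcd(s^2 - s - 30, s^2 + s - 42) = s - 6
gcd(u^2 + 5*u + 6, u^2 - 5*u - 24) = u + 3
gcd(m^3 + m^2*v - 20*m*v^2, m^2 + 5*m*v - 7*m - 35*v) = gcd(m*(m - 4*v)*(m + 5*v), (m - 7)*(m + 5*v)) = m + 5*v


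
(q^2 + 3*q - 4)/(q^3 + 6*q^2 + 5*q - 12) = 1/(q + 3)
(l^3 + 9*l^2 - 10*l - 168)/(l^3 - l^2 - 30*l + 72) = (l + 7)/(l - 3)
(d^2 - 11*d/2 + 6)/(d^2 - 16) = (d - 3/2)/(d + 4)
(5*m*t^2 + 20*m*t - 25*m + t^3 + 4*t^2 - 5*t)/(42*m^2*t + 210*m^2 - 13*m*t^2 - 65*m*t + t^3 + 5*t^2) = (5*m*t - 5*m + t^2 - t)/(42*m^2 - 13*m*t + t^2)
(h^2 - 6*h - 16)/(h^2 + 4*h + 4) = (h - 8)/(h + 2)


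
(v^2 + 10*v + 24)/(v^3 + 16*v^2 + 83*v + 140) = (v + 6)/(v^2 + 12*v + 35)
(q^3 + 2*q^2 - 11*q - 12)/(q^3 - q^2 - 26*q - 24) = (q - 3)/(q - 6)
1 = 1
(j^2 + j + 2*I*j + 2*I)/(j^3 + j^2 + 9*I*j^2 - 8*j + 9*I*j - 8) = (j + 2*I)/(j^2 + 9*I*j - 8)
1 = 1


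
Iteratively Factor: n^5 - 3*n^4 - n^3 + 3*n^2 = (n)*(n^4 - 3*n^3 - n^2 + 3*n) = n*(n - 1)*(n^3 - 2*n^2 - 3*n) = n*(n - 1)*(n + 1)*(n^2 - 3*n) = n^2*(n - 1)*(n + 1)*(n - 3)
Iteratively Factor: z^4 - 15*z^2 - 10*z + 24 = (z - 4)*(z^3 + 4*z^2 + z - 6) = (z - 4)*(z + 2)*(z^2 + 2*z - 3) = (z - 4)*(z - 1)*(z + 2)*(z + 3)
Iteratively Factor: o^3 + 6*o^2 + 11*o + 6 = (o + 2)*(o^2 + 4*o + 3) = (o + 1)*(o + 2)*(o + 3)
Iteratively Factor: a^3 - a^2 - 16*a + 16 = (a - 1)*(a^2 - 16) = (a - 4)*(a - 1)*(a + 4)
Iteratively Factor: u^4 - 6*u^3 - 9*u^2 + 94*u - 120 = (u - 3)*(u^3 - 3*u^2 - 18*u + 40) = (u - 3)*(u - 2)*(u^2 - u - 20) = (u - 5)*(u - 3)*(u - 2)*(u + 4)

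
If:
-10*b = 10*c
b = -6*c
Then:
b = 0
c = 0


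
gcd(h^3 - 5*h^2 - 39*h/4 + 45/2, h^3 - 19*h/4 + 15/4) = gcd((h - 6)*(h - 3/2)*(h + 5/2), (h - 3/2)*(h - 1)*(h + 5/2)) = h^2 + h - 15/4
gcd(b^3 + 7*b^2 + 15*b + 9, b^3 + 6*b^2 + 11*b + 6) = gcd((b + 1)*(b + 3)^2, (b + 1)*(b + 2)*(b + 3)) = b^2 + 4*b + 3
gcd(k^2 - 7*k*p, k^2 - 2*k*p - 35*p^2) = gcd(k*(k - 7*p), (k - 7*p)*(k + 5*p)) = -k + 7*p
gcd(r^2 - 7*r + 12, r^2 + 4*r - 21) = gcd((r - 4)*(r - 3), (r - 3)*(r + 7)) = r - 3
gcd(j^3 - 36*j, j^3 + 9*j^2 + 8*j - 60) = j + 6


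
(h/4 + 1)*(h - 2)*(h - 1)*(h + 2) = h^4/4 + 3*h^3/4 - 2*h^2 - 3*h + 4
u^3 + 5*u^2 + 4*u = u*(u + 1)*(u + 4)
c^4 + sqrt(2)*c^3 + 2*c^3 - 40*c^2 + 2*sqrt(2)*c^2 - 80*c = c*(c + 2)*(c - 4*sqrt(2))*(c + 5*sqrt(2))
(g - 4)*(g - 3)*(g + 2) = g^3 - 5*g^2 - 2*g + 24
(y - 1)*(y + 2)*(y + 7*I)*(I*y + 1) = I*y^4 - 6*y^3 + I*y^3 - 6*y^2 + 5*I*y^2 + 12*y + 7*I*y - 14*I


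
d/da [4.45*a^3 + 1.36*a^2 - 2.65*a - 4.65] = 13.35*a^2 + 2.72*a - 2.65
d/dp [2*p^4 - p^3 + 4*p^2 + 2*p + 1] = 8*p^3 - 3*p^2 + 8*p + 2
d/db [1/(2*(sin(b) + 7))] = -cos(b)/(2*(sin(b) + 7)^2)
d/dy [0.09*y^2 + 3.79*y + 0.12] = 0.18*y + 3.79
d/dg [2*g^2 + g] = 4*g + 1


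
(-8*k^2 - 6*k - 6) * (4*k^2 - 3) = -32*k^4 - 24*k^3 + 18*k + 18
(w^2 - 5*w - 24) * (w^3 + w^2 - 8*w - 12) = w^5 - 4*w^4 - 37*w^3 + 4*w^2 + 252*w + 288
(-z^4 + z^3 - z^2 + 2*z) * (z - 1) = -z^5 + 2*z^4 - 2*z^3 + 3*z^2 - 2*z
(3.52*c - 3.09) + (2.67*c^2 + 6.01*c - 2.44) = 2.67*c^2 + 9.53*c - 5.53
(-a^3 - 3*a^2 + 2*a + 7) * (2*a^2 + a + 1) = -2*a^5 - 7*a^4 + 13*a^2 + 9*a + 7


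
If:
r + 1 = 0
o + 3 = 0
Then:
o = -3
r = -1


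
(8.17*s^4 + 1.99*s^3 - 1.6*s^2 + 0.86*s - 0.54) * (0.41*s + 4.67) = 3.3497*s^5 + 38.9698*s^4 + 8.6373*s^3 - 7.1194*s^2 + 3.7948*s - 2.5218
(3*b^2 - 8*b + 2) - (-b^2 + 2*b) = 4*b^2 - 10*b + 2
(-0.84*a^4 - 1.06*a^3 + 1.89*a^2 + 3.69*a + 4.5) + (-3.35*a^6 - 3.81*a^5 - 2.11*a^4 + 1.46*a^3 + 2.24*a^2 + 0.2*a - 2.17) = -3.35*a^6 - 3.81*a^5 - 2.95*a^4 + 0.4*a^3 + 4.13*a^2 + 3.89*a + 2.33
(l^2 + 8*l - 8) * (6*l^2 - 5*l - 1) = 6*l^4 + 43*l^3 - 89*l^2 + 32*l + 8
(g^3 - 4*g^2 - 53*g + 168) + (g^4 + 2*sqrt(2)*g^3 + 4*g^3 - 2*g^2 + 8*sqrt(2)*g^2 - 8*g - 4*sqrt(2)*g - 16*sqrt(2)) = g^4 + 2*sqrt(2)*g^3 + 5*g^3 - 6*g^2 + 8*sqrt(2)*g^2 - 61*g - 4*sqrt(2)*g - 16*sqrt(2) + 168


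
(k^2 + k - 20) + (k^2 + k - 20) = 2*k^2 + 2*k - 40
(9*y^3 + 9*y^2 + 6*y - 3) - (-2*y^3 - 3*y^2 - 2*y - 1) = 11*y^3 + 12*y^2 + 8*y - 2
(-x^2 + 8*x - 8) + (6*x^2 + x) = 5*x^2 + 9*x - 8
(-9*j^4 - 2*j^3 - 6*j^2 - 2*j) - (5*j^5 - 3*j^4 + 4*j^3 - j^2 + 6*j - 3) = -5*j^5 - 6*j^4 - 6*j^3 - 5*j^2 - 8*j + 3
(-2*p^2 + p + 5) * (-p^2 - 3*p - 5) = 2*p^4 + 5*p^3 + 2*p^2 - 20*p - 25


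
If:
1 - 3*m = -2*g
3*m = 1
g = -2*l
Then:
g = 0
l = 0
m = 1/3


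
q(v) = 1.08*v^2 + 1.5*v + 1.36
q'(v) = 2.16*v + 1.5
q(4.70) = 32.27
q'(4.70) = 11.65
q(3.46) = 19.48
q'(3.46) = 8.97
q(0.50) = 2.38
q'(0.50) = 2.58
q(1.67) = 6.88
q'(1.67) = 5.11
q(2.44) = 11.45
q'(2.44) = 6.77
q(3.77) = 22.36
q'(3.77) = 9.64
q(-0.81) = 0.85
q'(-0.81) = -0.25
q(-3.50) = 9.34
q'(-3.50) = -6.06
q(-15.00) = 221.86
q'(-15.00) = -30.90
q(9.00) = 102.34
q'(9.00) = 20.94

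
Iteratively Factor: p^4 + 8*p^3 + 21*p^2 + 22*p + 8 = (p + 1)*(p^3 + 7*p^2 + 14*p + 8) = (p + 1)*(p + 4)*(p^2 + 3*p + 2) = (p + 1)^2*(p + 4)*(p + 2)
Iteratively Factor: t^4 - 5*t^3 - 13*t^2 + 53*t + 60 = (t - 4)*(t^3 - t^2 - 17*t - 15) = (t - 4)*(t + 3)*(t^2 - 4*t - 5) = (t - 4)*(t + 1)*(t + 3)*(t - 5)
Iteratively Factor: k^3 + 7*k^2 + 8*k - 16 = (k - 1)*(k^2 + 8*k + 16) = (k - 1)*(k + 4)*(k + 4)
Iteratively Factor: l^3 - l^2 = (l - 1)*(l^2) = l*(l - 1)*(l)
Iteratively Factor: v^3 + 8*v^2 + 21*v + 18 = (v + 3)*(v^2 + 5*v + 6) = (v + 2)*(v + 3)*(v + 3)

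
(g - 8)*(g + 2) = g^2 - 6*g - 16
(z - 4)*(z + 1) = z^2 - 3*z - 4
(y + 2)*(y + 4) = y^2 + 6*y + 8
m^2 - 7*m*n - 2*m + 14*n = (m - 2)*(m - 7*n)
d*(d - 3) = d^2 - 3*d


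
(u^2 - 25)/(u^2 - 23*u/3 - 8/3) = 3*(25 - u^2)/(-3*u^2 + 23*u + 8)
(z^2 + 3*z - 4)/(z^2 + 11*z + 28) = (z - 1)/(z + 7)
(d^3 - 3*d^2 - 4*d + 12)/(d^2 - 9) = (d^2 - 4)/(d + 3)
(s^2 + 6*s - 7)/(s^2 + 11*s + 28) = (s - 1)/(s + 4)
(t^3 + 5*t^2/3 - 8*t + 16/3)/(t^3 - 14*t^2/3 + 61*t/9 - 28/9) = 3*(t + 4)/(3*t - 7)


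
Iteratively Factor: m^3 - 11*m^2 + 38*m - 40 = (m - 4)*(m^2 - 7*m + 10) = (m - 4)*(m - 2)*(m - 5)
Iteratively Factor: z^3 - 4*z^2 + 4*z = (z - 2)*(z^2 - 2*z) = (z - 2)^2*(z)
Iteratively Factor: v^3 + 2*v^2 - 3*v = (v)*(v^2 + 2*v - 3) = v*(v + 3)*(v - 1)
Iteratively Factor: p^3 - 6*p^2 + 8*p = (p)*(p^2 - 6*p + 8) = p*(p - 2)*(p - 4)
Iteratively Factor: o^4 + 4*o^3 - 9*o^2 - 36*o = (o - 3)*(o^3 + 7*o^2 + 12*o) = (o - 3)*(o + 3)*(o^2 + 4*o) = o*(o - 3)*(o + 3)*(o + 4)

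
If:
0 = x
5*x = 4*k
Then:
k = 0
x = 0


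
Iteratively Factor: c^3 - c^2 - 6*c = (c)*(c^2 - c - 6) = c*(c + 2)*(c - 3)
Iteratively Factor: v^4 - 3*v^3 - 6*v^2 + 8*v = (v)*(v^3 - 3*v^2 - 6*v + 8) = v*(v - 4)*(v^2 + v - 2) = v*(v - 4)*(v + 2)*(v - 1)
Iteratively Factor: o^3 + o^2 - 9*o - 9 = (o - 3)*(o^2 + 4*o + 3) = (o - 3)*(o + 3)*(o + 1)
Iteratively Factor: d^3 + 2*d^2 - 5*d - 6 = (d + 3)*(d^2 - d - 2) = (d - 2)*(d + 3)*(d + 1)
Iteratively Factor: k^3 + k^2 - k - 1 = (k + 1)*(k^2 - 1) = (k - 1)*(k + 1)*(k + 1)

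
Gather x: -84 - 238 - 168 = -490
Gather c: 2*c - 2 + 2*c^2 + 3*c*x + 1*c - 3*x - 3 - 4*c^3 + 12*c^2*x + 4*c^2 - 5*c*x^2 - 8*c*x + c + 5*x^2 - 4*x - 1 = -4*c^3 + c^2*(12*x + 6) + c*(-5*x^2 - 5*x + 4) + 5*x^2 - 7*x - 6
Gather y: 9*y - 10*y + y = 0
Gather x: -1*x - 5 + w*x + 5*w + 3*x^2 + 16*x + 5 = 5*w + 3*x^2 + x*(w + 15)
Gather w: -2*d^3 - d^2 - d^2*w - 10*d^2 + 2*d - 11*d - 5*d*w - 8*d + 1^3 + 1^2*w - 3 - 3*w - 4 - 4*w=-2*d^3 - 11*d^2 - 17*d + w*(-d^2 - 5*d - 6) - 6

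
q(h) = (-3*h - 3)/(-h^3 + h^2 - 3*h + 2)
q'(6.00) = -0.04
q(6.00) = 0.11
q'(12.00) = 0.00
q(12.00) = 0.02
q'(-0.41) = -1.50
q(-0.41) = -0.51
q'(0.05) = -4.29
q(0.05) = -1.70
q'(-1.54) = -0.10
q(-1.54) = 0.13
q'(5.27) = -0.06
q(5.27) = 0.14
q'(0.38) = -15.43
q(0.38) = -4.36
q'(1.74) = -1.82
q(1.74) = 1.51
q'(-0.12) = -2.80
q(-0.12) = -1.11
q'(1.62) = -2.31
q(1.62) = 1.75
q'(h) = (-3*h - 3)*(3*h^2 - 2*h + 3)/(-h^3 + h^2 - 3*h + 2)^2 - 3/(-h^3 + h^2 - 3*h + 2) = 3*(h^3 - h^2 + 3*h - (h + 1)*(3*h^2 - 2*h + 3) - 2)/(h^3 - h^2 + 3*h - 2)^2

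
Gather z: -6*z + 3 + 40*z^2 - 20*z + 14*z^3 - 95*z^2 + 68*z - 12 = 14*z^3 - 55*z^2 + 42*z - 9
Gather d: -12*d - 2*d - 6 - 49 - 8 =-14*d - 63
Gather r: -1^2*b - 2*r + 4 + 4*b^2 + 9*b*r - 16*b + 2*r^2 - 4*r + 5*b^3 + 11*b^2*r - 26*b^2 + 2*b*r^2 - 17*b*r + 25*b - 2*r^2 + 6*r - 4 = 5*b^3 - 22*b^2 + 2*b*r^2 + 8*b + r*(11*b^2 - 8*b)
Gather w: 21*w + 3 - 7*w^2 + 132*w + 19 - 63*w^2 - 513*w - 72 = -70*w^2 - 360*w - 50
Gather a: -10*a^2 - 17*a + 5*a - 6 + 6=-10*a^2 - 12*a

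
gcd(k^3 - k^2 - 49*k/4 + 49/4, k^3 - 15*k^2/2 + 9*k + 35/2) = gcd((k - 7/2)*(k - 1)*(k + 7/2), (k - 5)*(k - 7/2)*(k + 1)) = k - 7/2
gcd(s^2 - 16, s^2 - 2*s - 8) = s - 4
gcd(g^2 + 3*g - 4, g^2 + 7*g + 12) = g + 4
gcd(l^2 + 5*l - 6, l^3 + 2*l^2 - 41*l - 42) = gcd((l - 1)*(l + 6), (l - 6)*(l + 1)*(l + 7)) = 1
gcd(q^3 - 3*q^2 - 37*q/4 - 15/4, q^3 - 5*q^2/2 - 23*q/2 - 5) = q^2 - 9*q/2 - 5/2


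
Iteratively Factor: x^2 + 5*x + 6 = (x + 3)*(x + 2)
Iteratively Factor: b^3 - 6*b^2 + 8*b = (b)*(b^2 - 6*b + 8) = b*(b - 4)*(b - 2)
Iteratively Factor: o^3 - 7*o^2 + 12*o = (o - 3)*(o^2 - 4*o) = (o - 4)*(o - 3)*(o)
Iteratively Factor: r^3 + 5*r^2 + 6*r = (r + 2)*(r^2 + 3*r) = r*(r + 2)*(r + 3)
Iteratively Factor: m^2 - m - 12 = (m - 4)*(m + 3)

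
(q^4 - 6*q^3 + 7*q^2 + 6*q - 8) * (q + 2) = q^5 - 4*q^4 - 5*q^3 + 20*q^2 + 4*q - 16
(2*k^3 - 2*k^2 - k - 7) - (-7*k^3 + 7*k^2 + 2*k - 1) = 9*k^3 - 9*k^2 - 3*k - 6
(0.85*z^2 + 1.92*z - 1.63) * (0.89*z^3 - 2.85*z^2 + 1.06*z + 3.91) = 0.7565*z^5 - 0.7137*z^4 - 6.0217*z^3 + 10.0042*z^2 + 5.7794*z - 6.3733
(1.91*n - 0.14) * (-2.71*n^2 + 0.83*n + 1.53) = -5.1761*n^3 + 1.9647*n^2 + 2.8061*n - 0.2142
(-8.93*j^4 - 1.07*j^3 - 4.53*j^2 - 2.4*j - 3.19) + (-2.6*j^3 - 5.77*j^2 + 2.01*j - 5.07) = -8.93*j^4 - 3.67*j^3 - 10.3*j^2 - 0.39*j - 8.26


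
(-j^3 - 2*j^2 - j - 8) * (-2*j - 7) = 2*j^4 + 11*j^3 + 16*j^2 + 23*j + 56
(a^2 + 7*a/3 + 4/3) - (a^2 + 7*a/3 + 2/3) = 2/3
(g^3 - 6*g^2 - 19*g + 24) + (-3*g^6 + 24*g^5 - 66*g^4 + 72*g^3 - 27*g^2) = -3*g^6 + 24*g^5 - 66*g^4 + 73*g^3 - 33*g^2 - 19*g + 24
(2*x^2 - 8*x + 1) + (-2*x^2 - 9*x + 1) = 2 - 17*x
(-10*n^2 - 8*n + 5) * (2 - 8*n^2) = 80*n^4 + 64*n^3 - 60*n^2 - 16*n + 10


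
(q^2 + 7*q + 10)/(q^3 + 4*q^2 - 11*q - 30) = 1/(q - 3)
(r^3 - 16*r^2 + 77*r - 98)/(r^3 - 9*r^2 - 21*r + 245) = (r - 2)/(r + 5)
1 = 1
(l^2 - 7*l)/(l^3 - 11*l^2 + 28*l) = 1/(l - 4)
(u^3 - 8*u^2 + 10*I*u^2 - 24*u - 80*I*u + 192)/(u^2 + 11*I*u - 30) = (u^2 + 4*u*(-2 + I) - 32*I)/(u + 5*I)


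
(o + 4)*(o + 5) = o^2 + 9*o + 20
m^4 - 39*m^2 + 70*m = m*(m - 5)*(m - 2)*(m + 7)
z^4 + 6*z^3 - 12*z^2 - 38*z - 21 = (z - 3)*(z + 1)^2*(z + 7)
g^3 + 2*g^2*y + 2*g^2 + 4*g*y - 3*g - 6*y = (g - 1)*(g + 3)*(g + 2*y)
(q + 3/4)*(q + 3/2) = q^2 + 9*q/4 + 9/8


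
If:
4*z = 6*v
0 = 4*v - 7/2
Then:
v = 7/8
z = 21/16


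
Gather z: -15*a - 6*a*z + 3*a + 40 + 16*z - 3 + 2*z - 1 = -12*a + z*(18 - 6*a) + 36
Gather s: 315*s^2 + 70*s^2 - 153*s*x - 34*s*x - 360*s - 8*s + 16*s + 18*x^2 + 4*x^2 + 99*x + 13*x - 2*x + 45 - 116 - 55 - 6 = 385*s^2 + s*(-187*x - 352) + 22*x^2 + 110*x - 132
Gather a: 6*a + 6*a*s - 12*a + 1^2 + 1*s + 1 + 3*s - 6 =a*(6*s - 6) + 4*s - 4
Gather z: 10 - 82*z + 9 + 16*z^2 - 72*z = 16*z^2 - 154*z + 19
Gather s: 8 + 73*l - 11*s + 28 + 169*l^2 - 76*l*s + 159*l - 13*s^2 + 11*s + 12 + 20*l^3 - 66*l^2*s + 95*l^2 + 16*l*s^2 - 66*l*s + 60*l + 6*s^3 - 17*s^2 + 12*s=20*l^3 + 264*l^2 + 292*l + 6*s^3 + s^2*(16*l - 30) + s*(-66*l^2 - 142*l + 12) + 48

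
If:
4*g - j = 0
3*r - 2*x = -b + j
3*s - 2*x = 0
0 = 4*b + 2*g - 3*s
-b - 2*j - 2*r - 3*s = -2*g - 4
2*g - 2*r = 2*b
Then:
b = -4/17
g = 8/17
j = 32/17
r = 12/17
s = 0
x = 0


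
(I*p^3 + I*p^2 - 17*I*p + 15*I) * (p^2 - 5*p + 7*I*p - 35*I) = I*p^5 - 7*p^4 - 4*I*p^4 + 28*p^3 - 22*I*p^3 + 154*p^2 + 100*I*p^2 - 700*p - 75*I*p + 525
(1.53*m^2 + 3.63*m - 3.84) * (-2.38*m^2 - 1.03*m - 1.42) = -3.6414*m^4 - 10.2153*m^3 + 3.2277*m^2 - 1.1994*m + 5.4528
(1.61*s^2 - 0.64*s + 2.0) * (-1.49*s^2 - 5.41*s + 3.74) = -2.3989*s^4 - 7.7565*s^3 + 6.5038*s^2 - 13.2136*s + 7.48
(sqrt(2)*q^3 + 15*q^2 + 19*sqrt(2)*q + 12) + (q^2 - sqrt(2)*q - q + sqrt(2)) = sqrt(2)*q^3 + 16*q^2 - q + 18*sqrt(2)*q + sqrt(2) + 12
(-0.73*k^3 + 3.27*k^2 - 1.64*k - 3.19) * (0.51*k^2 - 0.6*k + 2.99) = -0.3723*k^5 + 2.1057*k^4 - 4.9811*k^3 + 9.1344*k^2 - 2.9896*k - 9.5381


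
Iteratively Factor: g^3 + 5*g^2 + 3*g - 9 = (g - 1)*(g^2 + 6*g + 9) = (g - 1)*(g + 3)*(g + 3)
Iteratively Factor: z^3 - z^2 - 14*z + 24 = (z - 2)*(z^2 + z - 12) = (z - 2)*(z + 4)*(z - 3)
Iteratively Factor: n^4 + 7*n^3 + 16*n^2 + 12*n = (n)*(n^3 + 7*n^2 + 16*n + 12) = n*(n + 2)*(n^2 + 5*n + 6) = n*(n + 2)^2*(n + 3)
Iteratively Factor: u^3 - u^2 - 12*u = (u - 4)*(u^2 + 3*u) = u*(u - 4)*(u + 3)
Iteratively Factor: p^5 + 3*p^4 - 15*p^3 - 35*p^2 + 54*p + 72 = (p - 2)*(p^4 + 5*p^3 - 5*p^2 - 45*p - 36) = (p - 3)*(p - 2)*(p^3 + 8*p^2 + 19*p + 12) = (p - 3)*(p - 2)*(p + 4)*(p^2 + 4*p + 3) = (p - 3)*(p - 2)*(p + 3)*(p + 4)*(p + 1)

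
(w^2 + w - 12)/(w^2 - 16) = (w - 3)/(w - 4)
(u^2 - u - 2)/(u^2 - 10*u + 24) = (u^2 - u - 2)/(u^2 - 10*u + 24)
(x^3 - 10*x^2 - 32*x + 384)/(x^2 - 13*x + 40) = (x^2 - 2*x - 48)/(x - 5)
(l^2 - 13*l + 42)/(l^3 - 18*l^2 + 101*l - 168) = (l - 6)/(l^2 - 11*l + 24)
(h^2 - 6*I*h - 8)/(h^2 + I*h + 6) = (h - 4*I)/(h + 3*I)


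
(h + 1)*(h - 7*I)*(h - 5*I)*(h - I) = h^4 + h^3 - 13*I*h^3 - 47*h^2 - 13*I*h^2 - 47*h + 35*I*h + 35*I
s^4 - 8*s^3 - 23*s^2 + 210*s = s*(s - 7)*(s - 6)*(s + 5)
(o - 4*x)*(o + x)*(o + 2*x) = o^3 - o^2*x - 10*o*x^2 - 8*x^3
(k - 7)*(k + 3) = k^2 - 4*k - 21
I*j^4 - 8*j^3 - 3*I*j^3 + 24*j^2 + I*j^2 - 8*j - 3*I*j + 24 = (j - 3)*(j + I)*(j + 8*I)*(I*j + 1)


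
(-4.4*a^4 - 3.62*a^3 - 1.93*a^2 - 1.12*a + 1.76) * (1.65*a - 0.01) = -7.26*a^5 - 5.929*a^4 - 3.1483*a^3 - 1.8287*a^2 + 2.9152*a - 0.0176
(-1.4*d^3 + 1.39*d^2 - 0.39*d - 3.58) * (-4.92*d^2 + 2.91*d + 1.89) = 6.888*d^5 - 10.9128*d^4 + 3.3177*d^3 + 19.1058*d^2 - 11.1549*d - 6.7662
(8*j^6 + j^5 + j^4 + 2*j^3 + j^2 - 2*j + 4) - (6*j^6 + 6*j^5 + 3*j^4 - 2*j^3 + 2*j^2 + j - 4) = 2*j^6 - 5*j^5 - 2*j^4 + 4*j^3 - j^2 - 3*j + 8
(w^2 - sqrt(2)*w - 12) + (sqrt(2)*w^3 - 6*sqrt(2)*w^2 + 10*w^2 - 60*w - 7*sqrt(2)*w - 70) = sqrt(2)*w^3 - 6*sqrt(2)*w^2 + 11*w^2 - 60*w - 8*sqrt(2)*w - 82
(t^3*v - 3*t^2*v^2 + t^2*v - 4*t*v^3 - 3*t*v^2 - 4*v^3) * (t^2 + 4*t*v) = t^5*v + t^4*v^2 + t^4*v - 16*t^3*v^3 + t^3*v^2 - 16*t^2*v^4 - 16*t^2*v^3 - 16*t*v^4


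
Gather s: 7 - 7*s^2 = 7 - 7*s^2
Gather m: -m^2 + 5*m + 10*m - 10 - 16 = -m^2 + 15*m - 26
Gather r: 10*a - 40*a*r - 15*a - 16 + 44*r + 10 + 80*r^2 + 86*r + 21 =-5*a + 80*r^2 + r*(130 - 40*a) + 15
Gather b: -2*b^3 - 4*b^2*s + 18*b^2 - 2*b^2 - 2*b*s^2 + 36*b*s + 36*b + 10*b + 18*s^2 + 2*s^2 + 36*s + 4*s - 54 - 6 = -2*b^3 + b^2*(16 - 4*s) + b*(-2*s^2 + 36*s + 46) + 20*s^2 + 40*s - 60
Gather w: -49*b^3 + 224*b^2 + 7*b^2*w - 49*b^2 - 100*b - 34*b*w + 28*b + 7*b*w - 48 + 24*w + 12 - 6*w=-49*b^3 + 175*b^2 - 72*b + w*(7*b^2 - 27*b + 18) - 36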